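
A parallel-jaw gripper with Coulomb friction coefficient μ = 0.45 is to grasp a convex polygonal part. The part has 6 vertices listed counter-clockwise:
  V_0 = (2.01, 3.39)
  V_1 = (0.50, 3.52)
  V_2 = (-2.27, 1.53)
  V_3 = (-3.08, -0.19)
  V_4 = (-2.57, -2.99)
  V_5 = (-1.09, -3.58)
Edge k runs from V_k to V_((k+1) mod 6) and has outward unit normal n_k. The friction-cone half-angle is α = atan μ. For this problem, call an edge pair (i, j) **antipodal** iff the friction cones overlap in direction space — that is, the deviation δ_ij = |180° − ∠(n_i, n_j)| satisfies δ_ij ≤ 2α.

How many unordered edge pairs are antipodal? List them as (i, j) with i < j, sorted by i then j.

α = atan 0.45 = 24.23°;  2α = 48.46°
n_0 = (+0.0858, +0.9963)
n_1 = (-0.5835, +0.8121)
n_2 = (-0.9047, +0.4261)
n_3 = (-0.9838, -0.1792)
n_4 = (-0.3703, -0.9289)
n_5 = (+0.9137, -0.4064)
  (0,1): δ = 139.39°  ·
  (0,2): δ = 110.30°  ·
  (0,3): δ = 74.76°  ·
  (0,4): δ = 16.81°  ✓
  (0,5): δ = 70.94°  ·
  (1,2): δ = 150.91°  ·
  (1,3): δ = 115.37°  ·
  (1,4): δ = 57.43°  ·
  (1,5): δ = 30.33°  ✓
  (2,3): δ = 144.46°  ·
  (2,4): δ = 86.52°  ·
  (2,5): δ = 1.24°  ✓
  (3,4): δ = 122.06°  ·
  (3,5): δ = 34.30°  ✓
  (4,5): δ = 92.24°  ·
antipodal pairs: 4

count = 4; pairs: (0,4), (1,5), (2,5), (3,5)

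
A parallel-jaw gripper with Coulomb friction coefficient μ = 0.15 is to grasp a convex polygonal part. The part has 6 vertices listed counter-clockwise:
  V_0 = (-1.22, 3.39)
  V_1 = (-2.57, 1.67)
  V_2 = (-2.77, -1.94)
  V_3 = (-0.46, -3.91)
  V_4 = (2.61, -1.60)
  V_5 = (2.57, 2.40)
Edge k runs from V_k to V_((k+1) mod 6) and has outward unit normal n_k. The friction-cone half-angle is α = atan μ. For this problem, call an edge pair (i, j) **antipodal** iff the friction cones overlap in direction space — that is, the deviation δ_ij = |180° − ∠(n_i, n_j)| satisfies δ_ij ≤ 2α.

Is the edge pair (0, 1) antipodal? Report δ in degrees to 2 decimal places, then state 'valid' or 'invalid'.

δ = 145.04°, invalid

α = atan 0.15 = 8.53°;  2α = 17.06°
edge 0: e_0 = (-1.35, -1.72);  n_0 = (-0.7866, +0.6174)
edge 1: e_1 = (-0.20, -3.61);  n_1 = (-0.9985, +0.0553)
∠(n_0, n_1) = 34.96°
δ = |180° − 34.96°| = 145.04°
145.04° > 2α = 17.06°  →  invalid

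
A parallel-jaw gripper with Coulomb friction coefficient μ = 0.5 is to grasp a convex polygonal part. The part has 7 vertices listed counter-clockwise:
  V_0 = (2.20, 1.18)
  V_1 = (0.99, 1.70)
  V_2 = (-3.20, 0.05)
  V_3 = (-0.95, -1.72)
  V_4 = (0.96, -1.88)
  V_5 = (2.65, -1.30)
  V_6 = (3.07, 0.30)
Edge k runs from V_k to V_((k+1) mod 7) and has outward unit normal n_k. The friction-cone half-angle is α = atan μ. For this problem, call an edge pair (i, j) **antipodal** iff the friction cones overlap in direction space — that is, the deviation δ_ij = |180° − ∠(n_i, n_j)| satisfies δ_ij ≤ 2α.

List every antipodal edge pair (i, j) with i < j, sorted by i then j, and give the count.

α = atan 0.5 = 26.57°;  2α = 53.13°
n_0 = (+0.3948, +0.9188)
n_1 = (-0.3664, +0.9305)
n_2 = (-0.6183, -0.7860)
n_3 = (-0.0835, -0.9965)
n_4 = (+0.3246, -0.9458)
n_5 = (+0.9672, -0.2539)
n_6 = (+0.7111, +0.7031)
  (0,1): δ = 135.25°  ·
  (0,2): δ = 14.94°  ✓
  (0,3): δ = 18.47°  ✓
  (0,4): δ = 42.20°  ✓
  (0,5): δ = 98.55°  ·
  (0,6): δ = 157.93°  ·
  (1,2): δ = 59.69°  ·
  (1,3): δ = 26.28°  ✓
  (1,4): δ = 2.55°  ✓
  (1,5): δ = 53.80°  ·
  (1,6): δ = 113.18°  ·
  (2,3): δ = 146.60°  ·
  (2,4): δ = 122.87°  ·
  (2,5): δ = 66.52°  ·
  (2,6): δ = 7.14°  ✓
  (3,4): δ = 156.27°  ·
  (3,5): δ = 99.92°  ·
  (3,6): δ = 40.54°  ✓
  (4,5): δ = 123.65°  ·
  (4,6): δ = 64.27°  ·
  (5,6): δ = 120.62°  ·
antipodal pairs: 7

count = 7; pairs: (0,2), (0,3), (0,4), (1,3), (1,4), (2,6), (3,6)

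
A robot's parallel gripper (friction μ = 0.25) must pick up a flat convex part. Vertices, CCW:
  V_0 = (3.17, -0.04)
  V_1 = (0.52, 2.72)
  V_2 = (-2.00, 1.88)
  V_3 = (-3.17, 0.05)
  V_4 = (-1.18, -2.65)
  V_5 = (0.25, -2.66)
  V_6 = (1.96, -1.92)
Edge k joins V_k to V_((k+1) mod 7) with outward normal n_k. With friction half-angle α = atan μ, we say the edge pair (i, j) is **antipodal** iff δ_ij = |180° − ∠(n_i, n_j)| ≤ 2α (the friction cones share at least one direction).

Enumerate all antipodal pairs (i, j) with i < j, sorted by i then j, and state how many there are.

α = atan 0.25 = 14.04°;  2α = 28.07°
n_0 = (+0.7213, +0.6926)
n_1 = (-0.3162, +0.9487)
n_2 = (-0.8425, +0.5387)
n_3 = (-0.8050, -0.5933)
n_4 = (-0.0070, -1.0000)
n_5 = (+0.3972, -0.9178)
n_6 = (+0.8409, -0.5412)
  (0,1): δ = 115.40°  ·
  (0,2): δ = 76.43°  ·
  (0,3): δ = 7.44°  ✓
  (0,4): δ = 45.76°  ·
  (0,5): δ = 69.57°  ·
  (0,6): δ = 103.40°  ·
  (1,2): δ = 141.03°  ·
  (1,3): δ = 72.04°  ·
  (1,4): δ = 18.84°  ✓
  (1,5): δ = 4.97°  ✓
  (1,6): δ = 38.80°  ·
  (2,3): δ = 111.02°  ·
  (2,4): δ = 57.81°  ·
  (2,5): δ = 34.01°  ·
  (2,6): δ = 0.17°  ✓
  (3,4): δ = 126.79°  ·
  (3,5): δ = 102.99°  ·
  (3,6): δ = 69.16°  ·
  (4,5): δ = 156.20°  ·
  (4,6): δ = 122.37°  ·
  (5,6): δ = 146.17°  ·
antipodal pairs: 4

count = 4; pairs: (0,3), (1,4), (1,5), (2,6)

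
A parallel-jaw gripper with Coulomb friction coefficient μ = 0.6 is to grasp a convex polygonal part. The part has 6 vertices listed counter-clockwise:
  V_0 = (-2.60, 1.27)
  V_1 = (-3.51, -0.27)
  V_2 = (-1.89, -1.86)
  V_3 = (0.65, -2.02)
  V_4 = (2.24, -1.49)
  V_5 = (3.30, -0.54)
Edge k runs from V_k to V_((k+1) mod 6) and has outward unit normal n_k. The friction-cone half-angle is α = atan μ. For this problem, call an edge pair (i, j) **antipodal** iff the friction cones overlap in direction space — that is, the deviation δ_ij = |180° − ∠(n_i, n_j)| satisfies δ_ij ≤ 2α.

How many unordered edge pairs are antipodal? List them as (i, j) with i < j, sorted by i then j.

α = atan 0.6 = 30.96°;  2α = 61.93°
n_0 = (-0.8609, +0.5087)
n_1 = (-0.7005, -0.7137)
n_2 = (-0.0629, -0.9980)
n_3 = (+0.3162, -0.9487)
n_4 = (+0.6674, -0.7447)
n_5 = (+0.2933, +0.9560)
  (0,1): δ = 103.89°  ·
  (0,2): δ = 63.03°  ·
  (0,3): δ = 40.99°  ✓
  (0,4): δ = 17.55°  ✓
  (0,5): δ = 103.52°  ·
  (1,2): δ = 139.14°  ·
  (1,3): δ = 117.10°  ·
  (1,4): δ = 93.67°  ·
  (1,5): δ = 27.41°  ✓
  (2,3): δ = 157.96°  ·
  (2,4): δ = 134.53°  ·
  (2,5): δ = 13.45°  ✓
  (3,4): δ = 156.57°  ·
  (3,5): δ = 35.49°  ✓
  (4,5): δ = 58.92°  ✓
antipodal pairs: 6

count = 6; pairs: (0,3), (0,4), (1,5), (2,5), (3,5), (4,5)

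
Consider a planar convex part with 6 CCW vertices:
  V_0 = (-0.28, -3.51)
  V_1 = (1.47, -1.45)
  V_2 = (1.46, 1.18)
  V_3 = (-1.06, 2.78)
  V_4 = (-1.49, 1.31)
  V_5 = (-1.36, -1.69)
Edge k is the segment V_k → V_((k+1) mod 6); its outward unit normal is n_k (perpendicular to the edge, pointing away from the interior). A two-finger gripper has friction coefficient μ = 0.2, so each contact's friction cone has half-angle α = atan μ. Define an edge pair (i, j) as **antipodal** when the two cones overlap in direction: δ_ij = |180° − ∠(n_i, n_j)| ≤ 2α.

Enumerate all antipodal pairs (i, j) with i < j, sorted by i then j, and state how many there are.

α = atan 0.2 = 11.31°;  2α = 22.62°
n_0 = (+0.7621, -0.6474)
n_1 = (+1.0000, +0.0038)
n_2 = (+0.5360, +0.8442)
n_3 = (-0.9598, +0.2808)
n_4 = (-0.9991, -0.0433)
n_5 = (-0.8600, -0.5103)
  (0,1): δ = 139.43°  ·
  (0,2): δ = 82.06°  ·
  (0,3): δ = 24.04°  ·
  (0,4): δ = 42.83°  ·
  (0,5): δ = 71.03°  ·
  (1,2): δ = 122.63°  ·
  (1,3): δ = 16.52°  ✓
  (1,4): δ = 2.26°  ✓
  (1,5): δ = 30.47°  ·
  (2,3): δ = 73.89°  ·
  (2,4): δ = 55.11°  ·
  (2,5): δ = 26.90°  ·
  (3,4): δ = 161.21°  ·
  (3,5): δ = 133.01°  ·
  (4,5): δ = 151.80°  ·
antipodal pairs: 2

count = 2; pairs: (1,3), (1,4)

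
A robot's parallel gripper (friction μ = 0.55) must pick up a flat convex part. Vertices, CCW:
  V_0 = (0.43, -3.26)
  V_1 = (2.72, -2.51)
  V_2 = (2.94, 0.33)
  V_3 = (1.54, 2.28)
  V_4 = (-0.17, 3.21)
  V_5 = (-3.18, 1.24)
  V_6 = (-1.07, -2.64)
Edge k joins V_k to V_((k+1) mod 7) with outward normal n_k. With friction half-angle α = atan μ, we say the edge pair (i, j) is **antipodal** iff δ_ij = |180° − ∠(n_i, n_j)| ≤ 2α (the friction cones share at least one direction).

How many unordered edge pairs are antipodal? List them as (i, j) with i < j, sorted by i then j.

count = 9; pairs: (0,3), (0,4), (1,4), (1,5), (2,5), (2,6), (3,5), (3,6), (4,6)

α = atan 0.55 = 28.81°;  2α = 57.62°
n_0 = (+0.3112, -0.9503)
n_1 = (+0.9970, -0.0772)
n_2 = (+0.8123, +0.5832)
n_3 = (+0.4778, +0.8785)
n_4 = (-0.5476, +0.8367)
n_5 = (-0.8785, -0.4777)
n_6 = (-0.3820, -0.9242)
  (0,1): δ = 112.56°  ·
  (0,2): δ = 72.46°  ·
  (0,3): δ = 46.67°  ✓
  (0,4): δ = 15.07°  ✓
  (0,5): δ = 100.40°  ·
  (0,6): δ = 139.41°  ·
  (1,2): δ = 139.89°  ·
  (1,3): δ = 114.11°  ·
  (1,4): δ = 52.37°  ✓
  (1,5): δ = 32.97°  ✓
  (1,6): δ = 71.97°  ·
  (2,3): δ = 154.22°  ·
  (2,4): δ = 92.47°  ·
  (2,5): δ = 7.14°  ✓
  (2,6): δ = 31.87°  ✓
  (3,4): δ = 118.26°  ·
  (3,5): δ = 32.92°  ✓
  (3,6): δ = 6.08°  ✓
  (4,5): δ = 94.67°  ·
  (4,6): δ = 55.66°  ✓
  (5,6): δ = 140.99°  ·
antipodal pairs: 9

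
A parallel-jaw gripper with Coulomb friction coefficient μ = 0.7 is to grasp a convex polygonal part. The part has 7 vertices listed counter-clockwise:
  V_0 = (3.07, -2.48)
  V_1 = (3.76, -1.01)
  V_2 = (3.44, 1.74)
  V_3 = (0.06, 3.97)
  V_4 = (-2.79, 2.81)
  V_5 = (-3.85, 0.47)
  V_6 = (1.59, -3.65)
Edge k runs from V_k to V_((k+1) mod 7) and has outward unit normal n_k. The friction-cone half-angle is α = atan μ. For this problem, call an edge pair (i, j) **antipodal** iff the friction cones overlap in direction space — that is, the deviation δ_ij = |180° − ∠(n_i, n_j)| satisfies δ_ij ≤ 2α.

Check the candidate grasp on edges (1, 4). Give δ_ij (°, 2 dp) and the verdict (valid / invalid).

α = atan 0.7 = 34.99°;  2α = 69.98°
edge 1: e_1 = (-0.32, +2.75);  n_1 = (+0.9933, +0.1156)
edge 4: e_4 = (-1.06, -2.34);  n_4 = (-0.9109, +0.4126)
∠(n_1, n_4) = 148.99°
δ = |180° − 148.99°| = 31.01°
31.01° ≤ 2α = 69.98°  →  valid

δ = 31.01°, valid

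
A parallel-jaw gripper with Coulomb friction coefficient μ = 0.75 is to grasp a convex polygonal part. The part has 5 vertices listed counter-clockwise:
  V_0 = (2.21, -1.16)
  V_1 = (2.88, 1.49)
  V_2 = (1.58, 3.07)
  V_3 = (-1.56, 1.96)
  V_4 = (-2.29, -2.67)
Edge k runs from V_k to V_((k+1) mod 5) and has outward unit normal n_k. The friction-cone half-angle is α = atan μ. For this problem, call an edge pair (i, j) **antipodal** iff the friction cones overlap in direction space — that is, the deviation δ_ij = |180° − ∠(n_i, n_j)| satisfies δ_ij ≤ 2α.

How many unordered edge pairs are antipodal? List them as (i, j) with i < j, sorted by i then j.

α = atan 0.75 = 36.87°;  2α = 73.74°
n_0 = (+0.9695, -0.2451)
n_1 = (+0.7722, +0.6354)
n_2 = (-0.3333, +0.9428)
n_3 = (-0.9878, +0.1557)
n_4 = (+0.3181, -0.9480)
  (0,1): δ = 126.36°  ·
  (0,2): δ = 56.34°  ✓
  (0,3): δ = 5.23°  ✓
  (0,4): δ = 122.74°  ·
  (1,2): δ = 109.98°  ·
  (1,3): δ = 48.41°  ✓
  (1,4): δ = 69.10°  ✓
  (2,3): δ = 118.43°  ·
  (2,4): δ = 0.92°  ✓
  (3,4): δ = 62.49°  ✓
antipodal pairs: 6

count = 6; pairs: (0,2), (0,3), (1,3), (1,4), (2,4), (3,4)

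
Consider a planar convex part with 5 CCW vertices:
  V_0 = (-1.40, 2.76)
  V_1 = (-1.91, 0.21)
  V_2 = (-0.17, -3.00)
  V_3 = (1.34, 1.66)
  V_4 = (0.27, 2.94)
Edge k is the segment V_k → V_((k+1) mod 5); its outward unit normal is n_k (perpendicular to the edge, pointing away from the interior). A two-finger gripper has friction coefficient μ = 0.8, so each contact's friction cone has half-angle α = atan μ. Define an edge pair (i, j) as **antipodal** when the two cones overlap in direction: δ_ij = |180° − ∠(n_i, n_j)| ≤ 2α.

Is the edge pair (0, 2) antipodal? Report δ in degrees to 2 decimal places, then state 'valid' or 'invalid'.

α = atan 0.8 = 38.66°;  2α = 77.32°
edge 0: e_0 = (-0.51, -2.55);  n_0 = (-0.9806, +0.1961)
edge 2: e_2 = (+1.51, +4.66);  n_2 = (+0.9513, -0.3083)
∠(n_0, n_2) = 173.36°
δ = |180° − 173.36°| = 6.64°
6.64° ≤ 2α = 77.32°  →  valid

δ = 6.64°, valid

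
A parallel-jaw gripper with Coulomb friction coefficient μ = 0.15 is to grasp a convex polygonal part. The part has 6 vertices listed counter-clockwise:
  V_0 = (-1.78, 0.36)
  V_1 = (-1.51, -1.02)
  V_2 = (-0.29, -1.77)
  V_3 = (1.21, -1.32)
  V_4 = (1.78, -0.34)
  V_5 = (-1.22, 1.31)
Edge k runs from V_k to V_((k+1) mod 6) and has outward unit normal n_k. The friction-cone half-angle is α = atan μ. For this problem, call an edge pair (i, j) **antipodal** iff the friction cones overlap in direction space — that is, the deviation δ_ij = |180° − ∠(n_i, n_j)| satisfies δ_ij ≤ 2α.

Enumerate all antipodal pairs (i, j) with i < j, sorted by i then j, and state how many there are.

α = atan 0.15 = 8.53°;  2α = 17.06°
n_0 = (-0.9814, -0.1920)
n_1 = (-0.5237, -0.8519)
n_2 = (+0.2873, -0.9578)
n_3 = (+0.8644, -0.5028)
n_4 = (+0.4819, +0.8762)
n_5 = (-0.8615, +0.5078)
  (0,1): δ = 132.65°  ·
  (0,2): δ = 84.37°  ·
  (0,3): δ = 41.25°  ·
  (0,4): δ = 50.12°  ·
  (0,5): δ = 138.41°  ·
  (1,2): δ = 131.72°  ·
  (1,3): δ = 88.60°  ·
  (1,4): δ = 2.77°  ✓
  (1,5): δ = 91.06°  ·
  (2,3): δ = 136.88°  ·
  (2,4): δ = 45.51°  ·
  (2,5): δ = 42.78°  ·
  (3,4): δ = 88.63°  ·
  (3,5): δ = 0.33°  ✓
  (4,5): δ = 91.71°  ·
antipodal pairs: 2

count = 2; pairs: (1,4), (3,5)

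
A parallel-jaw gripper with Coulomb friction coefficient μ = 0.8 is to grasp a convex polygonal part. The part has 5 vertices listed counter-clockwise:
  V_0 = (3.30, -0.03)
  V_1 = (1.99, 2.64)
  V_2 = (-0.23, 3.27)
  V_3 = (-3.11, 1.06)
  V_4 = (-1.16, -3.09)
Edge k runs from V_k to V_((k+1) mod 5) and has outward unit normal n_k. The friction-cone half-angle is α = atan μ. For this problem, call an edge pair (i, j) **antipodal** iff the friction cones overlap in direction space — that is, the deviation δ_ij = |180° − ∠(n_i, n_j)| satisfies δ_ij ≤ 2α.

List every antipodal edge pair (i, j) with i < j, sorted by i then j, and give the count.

count = 4; pairs: (0,3), (1,3), (1,4), (2,4)

α = atan 0.8 = 38.66°;  2α = 77.32°
n_0 = (+0.8978, +0.4405)
n_1 = (+0.2730, +0.9620)
n_2 = (-0.6088, +0.7933)
n_3 = (-0.9051, -0.4253)
n_4 = (+0.5657, -0.8246)
  (0,1): δ = 131.98°  ·
  (0,2): δ = 78.63°  ·
  (0,3): δ = 0.97°  ✓
  (0,4): δ = 98.32°  ·
  (1,2): δ = 126.66°  ·
  (1,3): δ = 48.99°  ✓
  (1,4): δ = 50.30°  ✓
  (2,3): δ = 102.33°  ·
  (2,4): δ = 3.05°  ✓
  (3,4): δ = 80.71°  ·
antipodal pairs: 4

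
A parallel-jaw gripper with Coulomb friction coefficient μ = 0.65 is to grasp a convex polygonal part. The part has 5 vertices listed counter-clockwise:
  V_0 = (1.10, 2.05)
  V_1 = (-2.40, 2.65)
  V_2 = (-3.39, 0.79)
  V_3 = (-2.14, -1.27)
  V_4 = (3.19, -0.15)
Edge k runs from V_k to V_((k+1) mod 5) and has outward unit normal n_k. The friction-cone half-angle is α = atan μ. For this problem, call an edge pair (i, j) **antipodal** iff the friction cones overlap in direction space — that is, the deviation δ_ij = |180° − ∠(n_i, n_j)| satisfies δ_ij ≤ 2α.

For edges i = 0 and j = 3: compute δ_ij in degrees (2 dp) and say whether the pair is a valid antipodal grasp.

α = atan 0.65 = 33.02°;  2α = 66.05°
edge 0: e_0 = (-3.50, +0.60);  n_0 = (+0.1690, +0.9856)
edge 3: e_3 = (+5.33, +1.12);  n_3 = (+0.2056, -0.9786)
∠(n_0, n_3) = 158.41°
δ = |180° − 158.41°| = 21.59°
21.59° ≤ 2α = 66.05°  →  valid

δ = 21.59°, valid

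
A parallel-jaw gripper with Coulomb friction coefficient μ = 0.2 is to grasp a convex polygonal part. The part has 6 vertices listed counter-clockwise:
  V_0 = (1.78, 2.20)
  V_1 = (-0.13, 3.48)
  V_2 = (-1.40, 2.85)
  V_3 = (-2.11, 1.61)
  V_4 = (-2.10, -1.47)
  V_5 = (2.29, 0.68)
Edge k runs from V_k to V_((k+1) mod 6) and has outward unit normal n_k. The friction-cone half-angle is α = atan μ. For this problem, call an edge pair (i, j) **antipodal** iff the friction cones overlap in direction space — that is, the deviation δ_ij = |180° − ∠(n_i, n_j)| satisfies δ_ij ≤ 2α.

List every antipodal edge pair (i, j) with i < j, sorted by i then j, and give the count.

α = atan 0.2 = 11.31°;  2α = 22.62°
n_0 = (+0.5567, +0.8307)
n_1 = (-0.4444, +0.8958)
n_2 = (-0.8678, +0.4969)
n_3 = (-1.0000, -0.0032)
n_4 = (+0.4398, -0.8981)
n_5 = (+0.9481, +0.3181)
  (0,1): δ = 119.79°  ·
  (0,2): δ = 85.97°  ·
  (0,3): δ = 55.99°  ·
  (0,4): δ = 59.92°  ·
  (0,5): δ = 142.38°  ·
  (1,2): δ = 146.18°  ·
  (1,3): δ = 116.20°  ·
  (1,4): δ = 0.29°  ✓
  (1,5): δ = 82.16°  ·
  (2,3): δ = 150.02°  ·
  (2,4): δ = 34.11°  ·
  (2,5): δ = 48.34°  ·
  (3,4): δ = 64.09°  ·
  (3,5): δ = 18.36°  ✓
  (4,5): δ = 97.55°  ·
antipodal pairs: 2

count = 2; pairs: (1,4), (3,5)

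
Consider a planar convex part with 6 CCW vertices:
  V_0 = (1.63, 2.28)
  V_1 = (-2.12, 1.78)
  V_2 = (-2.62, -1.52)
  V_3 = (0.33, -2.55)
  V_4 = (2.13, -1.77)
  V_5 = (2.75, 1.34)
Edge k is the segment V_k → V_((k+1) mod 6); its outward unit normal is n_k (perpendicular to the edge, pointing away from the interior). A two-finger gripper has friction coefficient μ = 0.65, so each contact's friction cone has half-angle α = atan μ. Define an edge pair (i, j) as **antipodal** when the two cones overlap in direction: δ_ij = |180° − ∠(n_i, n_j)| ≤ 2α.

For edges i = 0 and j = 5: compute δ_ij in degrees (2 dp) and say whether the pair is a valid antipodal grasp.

δ = 132.40°, invalid

α = atan 0.65 = 33.02°;  2α = 66.05°
edge 0: e_0 = (-3.75, -0.50);  n_0 = (-0.1322, +0.9912)
edge 5: e_5 = (-1.12, +0.94);  n_5 = (+0.6429, +0.7660)
∠(n_0, n_5) = 47.60°
δ = |180° − 47.60°| = 132.40°
132.40° > 2α = 66.05°  →  invalid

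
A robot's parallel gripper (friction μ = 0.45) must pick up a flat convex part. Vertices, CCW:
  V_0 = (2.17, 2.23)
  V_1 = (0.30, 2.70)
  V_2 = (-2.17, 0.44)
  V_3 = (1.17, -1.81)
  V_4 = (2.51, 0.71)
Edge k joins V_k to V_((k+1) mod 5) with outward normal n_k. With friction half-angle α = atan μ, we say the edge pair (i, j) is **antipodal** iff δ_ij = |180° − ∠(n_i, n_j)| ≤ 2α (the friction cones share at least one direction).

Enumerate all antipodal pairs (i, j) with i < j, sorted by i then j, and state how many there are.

α = atan 0.45 = 24.23°;  2α = 48.46°
n_0 = (+0.2438, +0.9698)
n_1 = (-0.6750, +0.7378)
n_2 = (-0.5587, -0.8294)
n_3 = (+0.8829, -0.4695)
n_4 = (+0.9759, +0.2183)
  (0,1): δ = 123.43°  ·
  (0,2): δ = 19.86°  ✓
  (0,3): δ = 76.11°  ·
  (0,4): δ = 116.72°  ·
  (1,2): δ = 76.42°  ·
  (1,3): δ = 19.54°  ✓
  (1,4): δ = 60.15°  ·
  (2,3): δ = 84.04°  ·
  (2,4): δ = 43.43°  ✓
  (3,4): δ = 139.39°  ·
antipodal pairs: 3

count = 3; pairs: (0,2), (1,3), (2,4)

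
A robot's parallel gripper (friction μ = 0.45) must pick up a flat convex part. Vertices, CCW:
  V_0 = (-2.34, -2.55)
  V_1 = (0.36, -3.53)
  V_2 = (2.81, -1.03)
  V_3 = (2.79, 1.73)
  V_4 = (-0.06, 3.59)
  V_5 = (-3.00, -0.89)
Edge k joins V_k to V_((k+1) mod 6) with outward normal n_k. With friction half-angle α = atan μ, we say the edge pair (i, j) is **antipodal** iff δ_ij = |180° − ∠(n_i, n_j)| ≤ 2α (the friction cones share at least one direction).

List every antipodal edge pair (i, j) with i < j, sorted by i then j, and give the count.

count = 5; pairs: (0,3), (1,4), (2,4), (2,5), (3,5)

α = atan 0.45 = 24.23°;  2α = 48.46°
n_0 = (-0.3412, -0.9400)
n_1 = (+0.7142, -0.6999)
n_2 = (+1.0000, +0.0072)
n_3 = (+0.5465, +0.8374)
n_4 = (-0.8360, +0.5487)
n_5 = (-0.9292, -0.3695)
  (0,1): δ = 114.47°  ·
  (0,2): δ = 69.64°  ·
  (0,3): δ = 13.18°  ✓
  (0,4): δ = 76.67°  ·
  (0,5): δ = 131.63°  ·
  (1,2): δ = 135.16°  ·
  (1,3): δ = 78.71°  ·
  (1,4): δ = 11.15°  ✓
  (1,5): δ = 66.10°  ·
  (2,3): δ = 123.54°  ·
  (2,4): δ = 33.69°  ✓
  (2,5): δ = 21.27°  ✓
  (3,4): δ = 90.15°  ·
  (3,5): δ = 35.19°  ✓
  (4,5): δ = 125.04°  ·
antipodal pairs: 5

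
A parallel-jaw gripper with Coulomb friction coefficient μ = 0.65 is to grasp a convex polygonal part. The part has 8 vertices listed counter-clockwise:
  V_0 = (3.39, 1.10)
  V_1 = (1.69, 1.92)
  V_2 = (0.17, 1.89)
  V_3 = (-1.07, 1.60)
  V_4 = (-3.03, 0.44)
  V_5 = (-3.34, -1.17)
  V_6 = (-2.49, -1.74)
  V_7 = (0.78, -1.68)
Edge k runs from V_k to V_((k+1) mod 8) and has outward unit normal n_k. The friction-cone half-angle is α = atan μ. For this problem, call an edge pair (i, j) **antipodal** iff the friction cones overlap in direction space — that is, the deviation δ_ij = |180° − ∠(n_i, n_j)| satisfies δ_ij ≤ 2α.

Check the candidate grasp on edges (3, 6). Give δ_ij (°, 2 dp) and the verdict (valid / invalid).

δ = 29.57°, valid

α = atan 0.65 = 33.02°;  2α = 66.05°
edge 3: e_3 = (-1.96, -1.16);  n_3 = (-0.5093, +0.8606)
edge 6: e_6 = (+3.27, +0.06);  n_6 = (+0.0183, -0.9998)
∠(n_3, n_6) = 150.43°
δ = |180° − 150.43°| = 29.57°
29.57° ≤ 2α = 66.05°  →  valid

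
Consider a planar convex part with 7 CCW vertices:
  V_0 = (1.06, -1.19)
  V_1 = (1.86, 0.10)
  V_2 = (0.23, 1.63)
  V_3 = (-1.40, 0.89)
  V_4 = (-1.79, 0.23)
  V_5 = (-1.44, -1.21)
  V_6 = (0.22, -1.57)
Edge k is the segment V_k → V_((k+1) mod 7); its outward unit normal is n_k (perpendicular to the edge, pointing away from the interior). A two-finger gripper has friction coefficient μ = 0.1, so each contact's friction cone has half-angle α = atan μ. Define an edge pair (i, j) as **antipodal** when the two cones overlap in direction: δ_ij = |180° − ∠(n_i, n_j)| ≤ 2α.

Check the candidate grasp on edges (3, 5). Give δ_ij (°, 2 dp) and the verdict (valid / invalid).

δ = 71.66°, invalid

α = atan 0.1 = 5.71°;  2α = 11.42°
edge 3: e_3 = (-0.39, -0.66);  n_3 = (-0.8609, +0.5087)
edge 5: e_5 = (+1.66, -0.36);  n_5 = (-0.2119, -0.9773)
∠(n_3, n_5) = 108.34°
δ = |180° − 108.34°| = 71.66°
71.66° > 2α = 11.42°  →  invalid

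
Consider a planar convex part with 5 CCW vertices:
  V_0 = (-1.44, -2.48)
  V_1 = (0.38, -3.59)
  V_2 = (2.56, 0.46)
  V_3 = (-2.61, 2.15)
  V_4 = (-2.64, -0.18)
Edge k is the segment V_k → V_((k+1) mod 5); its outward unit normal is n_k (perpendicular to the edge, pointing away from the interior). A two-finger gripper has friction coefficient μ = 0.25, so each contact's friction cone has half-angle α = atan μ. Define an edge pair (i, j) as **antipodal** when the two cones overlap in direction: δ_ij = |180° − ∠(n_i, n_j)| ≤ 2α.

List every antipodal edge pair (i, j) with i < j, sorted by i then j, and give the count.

count = 2; pairs: (0,2), (1,3)

α = atan 0.25 = 14.04°;  2α = 28.07°
n_0 = (-0.5207, -0.8537)
n_1 = (+0.8805, -0.4740)
n_2 = (+0.3107, +0.9505)
n_3 = (-0.9999, +0.0129)
n_4 = (-0.8866, -0.4626)
  (0,1): δ = 86.91°  ·
  (0,2): δ = 13.28°  ✓
  (0,3): δ = 120.64°  ·
  (0,4): δ = 148.93°  ·
  (1,2): δ = 79.81°  ·
  (1,3): δ = 27.55°  ✓
  (1,4): δ = 55.85°  ·
  (2,3): δ = 72.64°  ·
  (2,4): δ = 44.35°  ·
  (3,4): δ = 151.71°  ·
antipodal pairs: 2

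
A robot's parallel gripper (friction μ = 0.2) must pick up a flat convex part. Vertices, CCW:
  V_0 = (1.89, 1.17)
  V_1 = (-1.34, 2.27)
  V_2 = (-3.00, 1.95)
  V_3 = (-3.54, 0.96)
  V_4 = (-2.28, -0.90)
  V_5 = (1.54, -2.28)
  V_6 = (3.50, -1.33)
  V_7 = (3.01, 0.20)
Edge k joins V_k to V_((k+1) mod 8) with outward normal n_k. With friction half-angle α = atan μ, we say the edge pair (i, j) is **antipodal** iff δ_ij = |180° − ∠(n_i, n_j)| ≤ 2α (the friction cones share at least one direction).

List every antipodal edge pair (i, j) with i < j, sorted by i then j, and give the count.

count = 5; pairs: (0,4), (1,5), (3,6), (3,7), (4,7)

α = atan 0.2 = 11.31°;  2α = 22.62°
n_0 = (+0.3224, +0.9466)
n_1 = (-0.1893, +0.9819)
n_2 = (-0.8779, +0.4789)
n_3 = (-0.8279, -0.5608)
n_4 = (-0.3398, -0.9405)
n_5 = (+0.4362, -0.8999)
n_6 = (+0.9524, +0.3050)
n_7 = (+0.6547, +0.7559)
  (0,1): δ = 150.28°  ·
  (0,2): δ = 99.80°  ·
  (0,3): δ = 37.08°  ·
  (0,4): δ = 1.06°  ✓
  (0,5): δ = 44.67°  ·
  (0,6): δ = 126.56°  ·
  (0,7): δ = 157.91°  ·
  (1,2): δ = 129.52°  ·
  (1,3): δ = 66.80°  ·
  (1,4): δ = 30.77°  ·
  (1,5): δ = 14.95°  ✓
  (1,6): δ = 96.85°  ·
  (1,7): δ = 128.19°  ·
  (2,3): δ = 117.28°  ·
  (2,4): δ = 81.25°  ·
  (2,5): δ = 35.53°  ·
  (2,6): δ = 46.37°  ·
  (2,7): δ = 77.72°  ·
  (3,4): δ = 143.98°  ·
  (3,5): δ = 98.26°  ·
  (3,6): δ = 16.36°  ✓
  (3,7): δ = 14.99°  ✓
  (4,5): δ = 134.28°  ·
  (4,6): δ = 52.38°  ·
  (4,7): δ = 21.03°  ✓
  (5,6): δ = 98.10°  ·
  (5,7): δ = 66.75°  ·
  (6,7): δ = 148.65°  ·
antipodal pairs: 5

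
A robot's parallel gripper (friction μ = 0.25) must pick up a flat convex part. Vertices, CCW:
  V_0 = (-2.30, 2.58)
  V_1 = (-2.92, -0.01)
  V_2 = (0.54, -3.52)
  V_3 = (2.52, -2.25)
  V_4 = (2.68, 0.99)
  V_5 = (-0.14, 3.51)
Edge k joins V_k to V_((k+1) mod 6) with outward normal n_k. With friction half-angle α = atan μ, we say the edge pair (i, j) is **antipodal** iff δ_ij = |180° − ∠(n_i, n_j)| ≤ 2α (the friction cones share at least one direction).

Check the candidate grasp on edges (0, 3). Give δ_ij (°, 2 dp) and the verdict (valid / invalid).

α = atan 0.25 = 14.04°;  2α = 28.07°
edge 0: e_0 = (-0.62, -2.59);  n_0 = (-0.9725, +0.2328)
edge 3: e_3 = (+0.16, +3.24);  n_3 = (+0.9988, -0.0493)
∠(n_0, n_3) = 169.36°
δ = |180° − 169.36°| = 10.64°
10.64° ≤ 2α = 28.07°  →  valid

δ = 10.64°, valid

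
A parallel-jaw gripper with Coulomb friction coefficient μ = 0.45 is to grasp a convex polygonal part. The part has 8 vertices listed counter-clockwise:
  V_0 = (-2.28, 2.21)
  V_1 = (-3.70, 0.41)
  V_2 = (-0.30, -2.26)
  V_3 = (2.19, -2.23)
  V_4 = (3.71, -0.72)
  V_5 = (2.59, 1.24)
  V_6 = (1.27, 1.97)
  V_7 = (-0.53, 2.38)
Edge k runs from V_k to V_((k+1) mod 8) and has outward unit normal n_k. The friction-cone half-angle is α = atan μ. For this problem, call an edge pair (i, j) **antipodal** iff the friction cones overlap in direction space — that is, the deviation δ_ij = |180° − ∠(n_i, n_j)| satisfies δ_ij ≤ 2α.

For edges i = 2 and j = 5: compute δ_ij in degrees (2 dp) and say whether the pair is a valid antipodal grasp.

α = atan 0.45 = 24.23°;  2α = 48.46°
edge 2: e_2 = (+2.49, +0.03);  n_2 = (+0.0120, -0.9999)
edge 5: e_5 = (-1.32, +0.73);  n_5 = (+0.4840, +0.8751)
∠(n_2, n_5) = 150.37°
δ = |180° − 150.37°| = 29.63°
29.63° ≤ 2α = 48.46°  →  valid

δ = 29.63°, valid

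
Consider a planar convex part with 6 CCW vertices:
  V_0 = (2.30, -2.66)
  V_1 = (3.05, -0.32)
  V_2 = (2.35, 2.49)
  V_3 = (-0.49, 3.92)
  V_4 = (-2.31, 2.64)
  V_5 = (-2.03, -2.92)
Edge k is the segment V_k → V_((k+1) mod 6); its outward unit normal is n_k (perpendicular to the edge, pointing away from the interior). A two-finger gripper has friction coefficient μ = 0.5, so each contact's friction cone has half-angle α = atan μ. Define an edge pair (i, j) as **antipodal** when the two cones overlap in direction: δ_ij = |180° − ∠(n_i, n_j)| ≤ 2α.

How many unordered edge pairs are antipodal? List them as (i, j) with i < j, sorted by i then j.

α = atan 0.5 = 26.57°;  2α = 53.13°
n_0 = (+0.9523, -0.3052)
n_1 = (+0.9703, +0.2417)
n_2 = (+0.4497, +0.8932)
n_3 = (-0.5753, +0.8180)
n_4 = (-0.9987, -0.0503)
n_5 = (+0.0599, -0.9982)
  (0,1): δ = 148.24°  ·
  (0,2): δ = 98.95°  ·
  (0,3): δ = 37.11°  ✓
  (0,4): δ = 20.65°  ✓
  (0,5): δ = 111.21°  ·
  (1,2): δ = 130.71°  ·
  (1,3): δ = 68.87°  ·
  (1,4): δ = 11.11°  ✓
  (1,5): δ = 79.45°  ·
  (2,3): δ = 118.16°  ·
  (2,4): δ = 60.39°  ·
  (2,5): δ = 30.16°  ✓
  (3,4): δ = 122.24°  ·
  (3,5): δ = 31.68°  ✓
  (4,5): δ = 89.45°  ·
antipodal pairs: 5

count = 5; pairs: (0,3), (0,4), (1,4), (2,5), (3,5)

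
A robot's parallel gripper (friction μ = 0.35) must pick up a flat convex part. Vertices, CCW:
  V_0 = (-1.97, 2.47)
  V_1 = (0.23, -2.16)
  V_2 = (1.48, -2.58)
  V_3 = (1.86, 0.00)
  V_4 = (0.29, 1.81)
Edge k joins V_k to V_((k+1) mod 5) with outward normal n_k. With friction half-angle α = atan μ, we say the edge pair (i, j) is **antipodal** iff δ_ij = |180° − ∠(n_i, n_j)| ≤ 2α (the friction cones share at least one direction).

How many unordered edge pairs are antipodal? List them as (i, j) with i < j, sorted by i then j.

α = atan 0.35 = 19.29°;  2α = 38.58°
n_0 = (-0.9032, -0.4292)
n_1 = (-0.3185, -0.9479)
n_2 = (+0.9893, -0.1457)
n_3 = (+0.7554, +0.6552)
n_4 = (+0.2803, +0.9599)
  (0,1): δ = 133.99°  ·
  (0,2): δ = 33.79°  ✓
  (0,3): δ = 15.52°  ✓
  (0,4): δ = 48.31°  ·
  (1,2): δ = 79.81°  ·
  (1,3): δ = 30.49°  ✓
  (1,4): δ = 2.29°  ✓
  (2,3): δ = 130.68°  ·
  (2,4): δ = 97.90°  ·
  (3,4): δ = 147.22°  ·
antipodal pairs: 4

count = 4; pairs: (0,2), (0,3), (1,3), (1,4)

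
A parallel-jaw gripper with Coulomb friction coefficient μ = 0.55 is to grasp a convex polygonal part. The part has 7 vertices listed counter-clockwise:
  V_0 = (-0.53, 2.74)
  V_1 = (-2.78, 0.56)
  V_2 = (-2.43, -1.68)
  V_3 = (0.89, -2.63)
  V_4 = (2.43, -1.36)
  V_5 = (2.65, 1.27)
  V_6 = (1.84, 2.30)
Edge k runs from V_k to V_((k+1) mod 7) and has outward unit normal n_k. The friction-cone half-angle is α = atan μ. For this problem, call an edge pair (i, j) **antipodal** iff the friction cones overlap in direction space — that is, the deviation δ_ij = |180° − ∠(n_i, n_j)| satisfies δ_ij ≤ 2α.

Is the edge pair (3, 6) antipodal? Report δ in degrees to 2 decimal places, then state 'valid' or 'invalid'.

δ = 50.03°, valid

α = atan 0.55 = 28.81°;  2α = 57.62°
edge 3: e_3 = (+1.54, +1.27);  n_3 = (+0.6362, -0.7715)
edge 6: e_6 = (-2.37, +0.44);  n_6 = (+0.1825, +0.9832)
∠(n_3, n_6) = 129.97°
δ = |180° − 129.97°| = 50.03°
50.03° ≤ 2α = 57.62°  →  valid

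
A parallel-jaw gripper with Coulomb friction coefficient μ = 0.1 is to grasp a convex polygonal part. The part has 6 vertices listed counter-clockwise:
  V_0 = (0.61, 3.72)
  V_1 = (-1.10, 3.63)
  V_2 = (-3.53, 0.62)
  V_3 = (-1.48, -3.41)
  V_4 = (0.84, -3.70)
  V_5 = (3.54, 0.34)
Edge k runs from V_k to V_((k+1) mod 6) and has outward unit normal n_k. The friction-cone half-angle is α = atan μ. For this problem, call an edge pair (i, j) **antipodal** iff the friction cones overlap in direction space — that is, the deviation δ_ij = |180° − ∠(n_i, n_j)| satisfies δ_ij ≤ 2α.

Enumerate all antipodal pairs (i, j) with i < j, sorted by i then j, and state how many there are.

count = 2; pairs: (0,3), (1,4)

α = atan 0.1 = 5.71°;  2α = 11.42°
n_0 = (-0.0526, +0.9986)
n_1 = (-0.7781, +0.6282)
n_2 = (-0.8913, -0.4534)
n_3 = (-0.1240, -0.9923)
n_4 = (+0.8314, -0.5556)
n_5 = (+0.7556, +0.6550)
  (0,1): δ = 131.93°  ·
  (0,2): δ = 66.05°  ·
  (0,3): δ = 10.14°  ✓
  (0,4): δ = 53.23°  ·
  (0,5): δ = 127.91°  ·
  (1,2): δ = 114.12°  ·
  (1,3): δ = 58.21°  ·
  (1,4): δ = 5.16°  ✓
  (1,5): δ = 79.84°  ·
  (2,3): δ = 124.09°  ·
  (2,4): δ = 60.72°  ·
  (2,5): δ = 13.96°  ·
  (3,4): δ = 116.63°  ·
  (3,5): δ = 41.95°  ·
  (4,5): δ = 105.32°  ·
antipodal pairs: 2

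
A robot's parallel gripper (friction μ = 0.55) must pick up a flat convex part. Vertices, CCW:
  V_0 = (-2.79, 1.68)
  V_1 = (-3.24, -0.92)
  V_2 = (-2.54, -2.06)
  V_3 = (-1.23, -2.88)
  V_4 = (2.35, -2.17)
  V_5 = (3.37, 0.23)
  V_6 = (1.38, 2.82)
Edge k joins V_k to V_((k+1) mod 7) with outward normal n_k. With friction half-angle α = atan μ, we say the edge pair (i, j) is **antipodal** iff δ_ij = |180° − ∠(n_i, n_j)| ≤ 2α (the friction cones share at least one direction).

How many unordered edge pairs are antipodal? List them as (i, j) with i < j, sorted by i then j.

α = atan 0.55 = 28.81°;  2α = 57.62°
n_0 = (-0.9854, +0.1705)
n_1 = (-0.8522, -0.5233)
n_2 = (-0.5306, -0.8476)
n_3 = (+0.1945, -0.9809)
n_4 = (+0.9203, -0.3911)
n_5 = (+0.7930, +0.6093)
n_6 = (-0.2637, +0.9646)
  (0,1): δ = 138.63°  ·
  (0,2): δ = 112.23°  ·
  (0,3): δ = 68.96°  ·
  (0,4): δ = 13.21°  ✓
  (0,5): δ = 47.36°  ✓
  (0,6): δ = 115.11°  ·
  (1,2): δ = 153.60°  ·
  (1,3): δ = 110.33°  ·
  (1,4): δ = 54.58°  ✓
  (1,5): δ = 5.99°  ✓
  (1,6): δ = 73.74°  ·
  (2,3): δ = 136.74°  ·
  (2,4): δ = 80.98°  ·
  (2,5): δ = 20.42°  ✓
  (2,6): δ = 47.33°  ✓
  (3,4): δ = 124.24°  ·
  (3,5): δ = 63.68°  ·
  (3,6): δ = 4.07°  ✓
  (4,5): δ = 119.44°  ·
  (4,6): δ = 51.68°  ✓
  (5,6): δ = 112.25°  ·
antipodal pairs: 8

count = 8; pairs: (0,4), (0,5), (1,4), (1,5), (2,5), (2,6), (3,6), (4,6)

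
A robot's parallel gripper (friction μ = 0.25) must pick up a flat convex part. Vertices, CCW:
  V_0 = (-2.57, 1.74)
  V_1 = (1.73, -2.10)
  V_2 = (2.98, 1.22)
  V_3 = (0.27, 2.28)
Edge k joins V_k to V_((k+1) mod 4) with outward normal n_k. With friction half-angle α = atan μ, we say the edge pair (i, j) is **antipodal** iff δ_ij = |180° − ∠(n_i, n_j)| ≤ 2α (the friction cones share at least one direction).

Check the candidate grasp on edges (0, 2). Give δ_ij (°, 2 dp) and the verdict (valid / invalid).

α = atan 0.25 = 14.04°;  2α = 28.07°
edge 0: e_0 = (+4.30, -3.84);  n_0 = (-0.6661, -0.7459)
edge 2: e_2 = (-2.71, +1.06);  n_2 = (+0.3643, +0.9313)
∠(n_0, n_2) = 159.60°
δ = |180° − 159.60°| = 20.40°
20.40° ≤ 2α = 28.07°  →  valid

δ = 20.40°, valid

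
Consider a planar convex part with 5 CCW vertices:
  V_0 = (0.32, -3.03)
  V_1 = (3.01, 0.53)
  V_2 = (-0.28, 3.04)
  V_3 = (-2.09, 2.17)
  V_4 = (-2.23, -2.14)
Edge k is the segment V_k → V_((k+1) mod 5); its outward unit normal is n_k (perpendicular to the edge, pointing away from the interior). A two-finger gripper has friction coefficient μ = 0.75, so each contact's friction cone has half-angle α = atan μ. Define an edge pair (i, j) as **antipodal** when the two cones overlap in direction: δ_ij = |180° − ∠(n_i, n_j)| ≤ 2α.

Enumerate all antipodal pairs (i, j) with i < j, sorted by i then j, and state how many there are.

α = atan 0.75 = 36.87°;  2α = 73.74°
n_0 = (+0.7978, -0.6029)
n_1 = (+0.6066, +0.7950)
n_2 = (-0.4332, +0.9013)
n_3 = (-0.9995, +0.0325)
n_4 = (-0.3295, -0.9441)
  (0,1): δ = 90.27°  ·
  (0,2): δ = 27.25°  ✓
  (0,3): δ = 35.21°  ✓
  (0,4): δ = 107.84°  ·
  (1,2): δ = 116.99°  ·
  (1,3): δ = 54.52°  ✓
  (1,4): δ = 18.10°  ✓
  (2,3): δ = 117.53°  ·
  (2,4): δ = 44.91°  ✓
  (3,4): δ = 107.38°  ·
antipodal pairs: 5

count = 5; pairs: (0,2), (0,3), (1,3), (1,4), (2,4)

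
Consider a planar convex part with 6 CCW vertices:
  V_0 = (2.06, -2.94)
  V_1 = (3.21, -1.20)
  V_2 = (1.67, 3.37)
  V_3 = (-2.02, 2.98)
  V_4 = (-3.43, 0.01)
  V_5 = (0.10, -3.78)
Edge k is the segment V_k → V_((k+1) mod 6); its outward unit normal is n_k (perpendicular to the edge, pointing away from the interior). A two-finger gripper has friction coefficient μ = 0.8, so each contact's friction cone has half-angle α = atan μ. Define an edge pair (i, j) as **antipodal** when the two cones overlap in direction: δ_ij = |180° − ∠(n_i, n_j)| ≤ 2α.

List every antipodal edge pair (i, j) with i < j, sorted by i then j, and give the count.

α = atan 0.8 = 38.66°;  2α = 77.32°
n_0 = (+0.8343, -0.5514)
n_1 = (+0.9476, +0.3193)
n_2 = (-0.1051, +0.9945)
n_3 = (-0.9034, +0.4289)
n_4 = (-0.7318, -0.6816)
n_5 = (+0.3939, -0.9191)
  (0,1): δ = 127.92°  ·
  (0,2): δ = 50.51°  ✓
  (0,3): δ = 8.07°  ✓
  (0,4): δ = 76.43°  ✓
  (0,5): δ = 146.66°  ·
  (1,2): δ = 102.59°  ·
  (1,3): δ = 44.02°  ✓
  (1,4): δ = 24.34°  ✓
  (1,5): δ = 94.58°  ·
  (2,3): δ = 121.43°  ·
  (2,4): δ = 53.07°  ✓
  (2,5): δ = 17.17°  ✓
  (3,4): δ = 111.64°  ·
  (3,5): δ = 41.41°  ✓
  (4,5): δ = 109.77°  ·
antipodal pairs: 8

count = 8; pairs: (0,2), (0,3), (0,4), (1,3), (1,4), (2,4), (2,5), (3,5)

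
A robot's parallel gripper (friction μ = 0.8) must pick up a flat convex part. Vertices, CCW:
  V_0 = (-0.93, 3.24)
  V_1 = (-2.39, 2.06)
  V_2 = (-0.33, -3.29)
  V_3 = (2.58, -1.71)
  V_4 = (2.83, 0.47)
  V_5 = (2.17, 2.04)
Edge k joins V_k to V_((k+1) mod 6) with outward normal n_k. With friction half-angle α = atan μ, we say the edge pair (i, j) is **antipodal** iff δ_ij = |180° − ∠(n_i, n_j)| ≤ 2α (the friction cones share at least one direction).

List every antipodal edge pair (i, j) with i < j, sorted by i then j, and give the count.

α = atan 0.8 = 38.66°;  2α = 77.32°
n_0 = (-0.6286, +0.7777)
n_1 = (-0.9332, -0.3593)
n_2 = (+0.4772, -0.8788)
n_3 = (+0.9935, -0.1139)
n_4 = (+0.9219, +0.3875)
n_5 = (+0.3610, +0.9326)
  (0,1): δ = 107.89°  ·
  (0,2): δ = 10.45°  ✓
  (0,3): δ = 44.51°  ✓
  (0,4): δ = 73.86°  ✓
  (0,5): δ = 119.89°  ·
  (1,2): δ = 82.56°  ·
  (1,3): δ = 27.60°  ✓
  (1,4): δ = 1.74°  ✓
  (1,5): δ = 47.78°  ✓
  (2,3): δ = 125.04°  ·
  (2,4): δ = 95.70°  ·
  (2,5): δ = 49.66°  ✓
  (3,4): δ = 150.66°  ·
  (3,5): δ = 104.62°  ·
  (4,5): δ = 133.96°  ·
antipodal pairs: 7

count = 7; pairs: (0,2), (0,3), (0,4), (1,3), (1,4), (1,5), (2,5)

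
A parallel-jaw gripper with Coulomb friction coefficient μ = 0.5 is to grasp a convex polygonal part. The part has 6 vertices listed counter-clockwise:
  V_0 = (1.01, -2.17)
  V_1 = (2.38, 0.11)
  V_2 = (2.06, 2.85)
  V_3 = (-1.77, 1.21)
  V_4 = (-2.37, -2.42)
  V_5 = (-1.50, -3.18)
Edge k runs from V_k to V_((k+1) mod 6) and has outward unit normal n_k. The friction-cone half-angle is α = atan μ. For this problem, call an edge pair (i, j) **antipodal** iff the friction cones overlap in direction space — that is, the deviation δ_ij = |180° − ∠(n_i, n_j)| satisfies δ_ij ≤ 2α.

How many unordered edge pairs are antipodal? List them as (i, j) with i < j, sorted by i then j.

count = 5; pairs: (0,2), (0,3), (1,3), (1,4), (2,5)

α = atan 0.5 = 26.57°;  2α = 53.13°
n_0 = (+0.8572, -0.5150)
n_1 = (+0.9932, +0.1160)
n_2 = (-0.3936, +0.9193)
n_3 = (-0.9866, +0.1631)
n_4 = (-0.6579, -0.7531)
n_5 = (+0.3733, -0.9277)
  (0,1): δ = 142.34°  ·
  (0,2): δ = 35.82°  ✓
  (0,3): δ = 21.62°  ✓
  (0,4): δ = 79.86°  ·
  (0,5): δ = 142.92°  ·
  (1,2): δ = 73.48°  ·
  (1,3): δ = 16.05°  ✓
  (1,4): δ = 42.20°  ✓
  (1,5): δ = 105.26°  ·
  (2,3): δ = 122.57°  ·
  (2,4): δ = 64.32°  ·
  (2,5): δ = 1.26°  ✓
  (3,4): δ = 121.75°  ·
  (3,5): δ = 58.70°  ·
  (4,5): δ = 116.94°  ·
antipodal pairs: 5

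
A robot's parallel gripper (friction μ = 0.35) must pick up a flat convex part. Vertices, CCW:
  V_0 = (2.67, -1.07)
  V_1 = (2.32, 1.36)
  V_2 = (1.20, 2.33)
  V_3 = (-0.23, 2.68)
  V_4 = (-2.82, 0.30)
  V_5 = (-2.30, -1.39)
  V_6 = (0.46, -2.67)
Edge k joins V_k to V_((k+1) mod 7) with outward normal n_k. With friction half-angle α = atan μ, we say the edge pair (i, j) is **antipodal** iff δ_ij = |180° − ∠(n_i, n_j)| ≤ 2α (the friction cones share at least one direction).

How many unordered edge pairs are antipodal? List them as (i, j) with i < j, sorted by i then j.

α = atan 0.35 = 19.29°;  2α = 38.58°
n_0 = (+0.9898, +0.1426)
n_1 = (+0.6547, +0.7559)
n_2 = (+0.2377, +0.9713)
n_3 = (-0.6766, +0.7363)
n_4 = (-0.9558, -0.2941)
n_5 = (-0.4207, -0.9072)
n_6 = (+0.5864, -0.8100)
  (0,1): δ = 139.09°  ·
  (0,2): δ = 111.95°  ·
  (0,3): δ = 55.62°  ·
  (0,4): δ = 8.91°  ✓
  (0,5): δ = 56.92°  ·
  (0,6): δ = 117.71°  ·
  (1,2): δ = 152.86°  ·
  (1,3): δ = 96.52°  ·
  (1,4): δ = 32.00°  ✓
  (1,5): δ = 16.01°  ✓
  (1,6): δ = 76.80°  ·
  (2,3): δ = 123.67°  ·
  (2,4): δ = 59.14°  ·
  (2,5): δ = 11.13°  ✓
  (2,6): δ = 49.66°  ·
  (3,4): δ = 115.48°  ·
  (3,5): δ = 67.46°  ·
  (3,6): δ = 6.68°  ✓
  (4,5): δ = 131.98°  ·
  (4,6): δ = 71.20°  ·
  (5,6): δ = 119.22°  ·
antipodal pairs: 5

count = 5; pairs: (0,4), (1,4), (1,5), (2,5), (3,6)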